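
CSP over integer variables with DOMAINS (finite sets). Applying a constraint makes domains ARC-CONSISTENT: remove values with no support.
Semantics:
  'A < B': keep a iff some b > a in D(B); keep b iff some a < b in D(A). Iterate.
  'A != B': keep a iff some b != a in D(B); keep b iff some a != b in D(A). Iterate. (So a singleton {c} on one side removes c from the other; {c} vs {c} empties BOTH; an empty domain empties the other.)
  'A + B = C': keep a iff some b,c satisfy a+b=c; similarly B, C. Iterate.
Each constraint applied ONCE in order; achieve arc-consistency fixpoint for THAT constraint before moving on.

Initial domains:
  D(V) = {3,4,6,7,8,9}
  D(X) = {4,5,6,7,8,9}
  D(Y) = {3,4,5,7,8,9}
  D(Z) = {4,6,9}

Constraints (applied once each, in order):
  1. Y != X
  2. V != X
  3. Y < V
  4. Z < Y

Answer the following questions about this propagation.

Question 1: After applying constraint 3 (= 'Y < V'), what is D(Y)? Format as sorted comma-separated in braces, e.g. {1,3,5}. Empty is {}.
Answer: {3,4,5,7,8}

Derivation:
Constraint 1 (Y != X) on D(Y)={3,4,5,7,8,9} D(X)={4,5,6,7,8,9}: no change
Constraint 2 (V != X) on D(V)={3,4,6,7,8,9} D(X)={4,5,6,7,8,9}: no change
Constraint 3 (Y < V) on D(Y)={3,4,5,7,8,9} D(V)={3,4,6,7,8,9}: Y {3,4,5,7,8,9}->{3,4,5,7,8}; V {3,4,6,7,8,9}->{4,6,7,8,9}
So after constraint 3: D(Y) = {3,4,5,7,8}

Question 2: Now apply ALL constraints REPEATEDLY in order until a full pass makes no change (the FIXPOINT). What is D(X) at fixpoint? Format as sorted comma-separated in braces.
pass 0 (initial): D(X)={4,5,6,7,8,9}
pass 1: V {3,4,6,7,8,9}->{4,6,7,8,9}; Y {3,4,5,7,8,9}->{5,7,8}; Z {4,6,9}->{4,6}
pass 2: V {4,6,7,8,9}->{6,7,8,9}
pass 3: no change
Fixpoint after 3 passes: D(X) = {4,5,6,7,8,9}

Answer: {4,5,6,7,8,9}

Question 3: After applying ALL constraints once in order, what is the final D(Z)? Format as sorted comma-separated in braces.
Answer: {4,6}

Derivation:
Constraint 1 (Y != X) on D(Y)={3,4,5,7,8,9} D(X)={4,5,6,7,8,9}: no change
Constraint 2 (V != X) on D(V)={3,4,6,7,8,9} D(X)={4,5,6,7,8,9}: no change
Constraint 3 (Y < V) on D(Y)={3,4,5,7,8,9} D(V)={3,4,6,7,8,9}: Y {3,4,5,7,8,9}->{3,4,5,7,8}; V {3,4,6,7,8,9}->{4,6,7,8,9}
Constraint 4 (Z < Y) on D(Z)={4,6,9} D(Y)={3,4,5,7,8}: Z {4,6,9}->{4,6}; Y {3,4,5,7,8}->{5,7,8}
So after all 4 constraints: D(Z) = {4,6}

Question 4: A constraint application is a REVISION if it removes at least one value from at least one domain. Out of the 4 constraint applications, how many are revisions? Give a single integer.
Answer: 2

Derivation:
Constraint 1 (Y != X) on D(Y)={3,4,5,7,8,9} D(X)={4,5,6,7,8,9}: no change => not a revision
Constraint 2 (V != X) on D(V)={3,4,6,7,8,9} D(X)={4,5,6,7,8,9}: no change => not a revision
Constraint 3 (Y < V) on D(Y)={3,4,5,7,8,9} D(V)={3,4,6,7,8,9}: Y {3,4,5,7,8,9}->{3,4,5,7,8}; V {3,4,6,7,8,9}->{4,6,7,8,9} => REVISION
Constraint 4 (Z < Y) on D(Z)={4,6,9} D(Y)={3,4,5,7,8}: Z {4,6,9}->{4,6}; Y {3,4,5,7,8}->{5,7,8} => REVISION
Total revisions = 2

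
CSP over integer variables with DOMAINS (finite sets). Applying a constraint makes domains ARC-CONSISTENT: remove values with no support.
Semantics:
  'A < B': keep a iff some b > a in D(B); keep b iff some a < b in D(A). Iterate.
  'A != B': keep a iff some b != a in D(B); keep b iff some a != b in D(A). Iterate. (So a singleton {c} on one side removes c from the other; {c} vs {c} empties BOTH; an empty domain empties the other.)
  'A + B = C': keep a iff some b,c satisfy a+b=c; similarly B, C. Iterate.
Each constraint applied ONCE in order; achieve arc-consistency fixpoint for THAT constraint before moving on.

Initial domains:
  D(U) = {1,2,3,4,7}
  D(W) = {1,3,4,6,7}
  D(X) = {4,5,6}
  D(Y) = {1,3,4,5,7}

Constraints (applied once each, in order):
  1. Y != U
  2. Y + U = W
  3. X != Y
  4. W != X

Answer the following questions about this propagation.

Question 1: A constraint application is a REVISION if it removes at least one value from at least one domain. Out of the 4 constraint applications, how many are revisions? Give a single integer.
Constraint 1 (Y != U) on D(Y)={1,3,4,5,7} D(U)={1,2,3,4,7}: no change => not a revision
Constraint 2 (Y + U = W) on D(Y)={1,3,4,5,7} D(U)={1,2,3,4,7} D(W)={1,3,4,6,7}: Y {1,3,4,5,7}->{1,3,4,5}; U {1,2,3,4,7}->{1,2,3,4}; W {1,3,4,6,7}->{3,4,6,7} => REVISION
Constraint 3 (X != Y) on D(X)={4,5,6} D(Y)={1,3,4,5}: no change => not a revision
Constraint 4 (W != X) on D(W)={3,4,6,7} D(X)={4,5,6}: no change => not a revision
Total revisions = 1

Answer: 1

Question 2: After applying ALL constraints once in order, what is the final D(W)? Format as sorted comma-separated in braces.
Answer: {3,4,6,7}

Derivation:
Constraint 1 (Y != U) on D(Y)={1,3,4,5,7} D(U)={1,2,3,4,7}: no change
Constraint 2 (Y + U = W) on D(Y)={1,3,4,5,7} D(U)={1,2,3,4,7} D(W)={1,3,4,6,7}: Y {1,3,4,5,7}->{1,3,4,5}; U {1,2,3,4,7}->{1,2,3,4}; W {1,3,4,6,7}->{3,4,6,7}
Constraint 3 (X != Y) on D(X)={4,5,6} D(Y)={1,3,4,5}: no change
Constraint 4 (W != X) on D(W)={3,4,6,7} D(X)={4,5,6}: no change
So after all 4 constraints: D(W) = {3,4,6,7}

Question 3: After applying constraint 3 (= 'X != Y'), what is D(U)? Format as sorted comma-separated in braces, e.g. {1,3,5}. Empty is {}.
Constraint 1 (Y != U) on D(Y)={1,3,4,5,7} D(U)={1,2,3,4,7}: no change
Constraint 2 (Y + U = W) on D(Y)={1,3,4,5,7} D(U)={1,2,3,4,7} D(W)={1,3,4,6,7}: Y {1,3,4,5,7}->{1,3,4,5}; U {1,2,3,4,7}->{1,2,3,4}; W {1,3,4,6,7}->{3,4,6,7}
Constraint 3 (X != Y) on D(X)={4,5,6} D(Y)={1,3,4,5}: no change
So after constraint 3: D(U) = {1,2,3,4}

Answer: {1,2,3,4}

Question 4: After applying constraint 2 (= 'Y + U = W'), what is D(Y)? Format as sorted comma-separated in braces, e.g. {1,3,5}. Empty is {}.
Answer: {1,3,4,5}

Derivation:
Constraint 1 (Y != U) on D(Y)={1,3,4,5,7} D(U)={1,2,3,4,7}: no change
Constraint 2 (Y + U = W) on D(Y)={1,3,4,5,7} D(U)={1,2,3,4,7} D(W)={1,3,4,6,7}: Y {1,3,4,5,7}->{1,3,4,5}; U {1,2,3,4,7}->{1,2,3,4}; W {1,3,4,6,7}->{3,4,6,7}
So after constraint 2: D(Y) = {1,3,4,5}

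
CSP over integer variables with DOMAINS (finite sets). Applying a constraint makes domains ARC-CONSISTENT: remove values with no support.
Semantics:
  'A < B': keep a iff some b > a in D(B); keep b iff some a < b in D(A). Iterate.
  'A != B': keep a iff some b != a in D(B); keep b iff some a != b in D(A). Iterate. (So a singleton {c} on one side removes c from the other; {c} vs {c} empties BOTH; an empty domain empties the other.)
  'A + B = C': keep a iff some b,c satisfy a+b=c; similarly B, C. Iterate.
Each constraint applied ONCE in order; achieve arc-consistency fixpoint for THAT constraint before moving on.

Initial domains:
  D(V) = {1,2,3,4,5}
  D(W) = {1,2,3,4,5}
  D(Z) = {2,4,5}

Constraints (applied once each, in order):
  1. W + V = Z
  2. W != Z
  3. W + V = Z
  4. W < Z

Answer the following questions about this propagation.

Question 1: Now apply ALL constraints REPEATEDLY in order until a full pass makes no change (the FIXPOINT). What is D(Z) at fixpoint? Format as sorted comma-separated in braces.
Answer: {2,4,5}

Derivation:
pass 0 (initial): D(Z)={2,4,5}
pass 1: V {1,2,3,4,5}->{1,2,3,4}; W {1,2,3,4,5}->{1,2,3,4}
pass 2: no change
Fixpoint after 2 passes: D(Z) = {2,4,5}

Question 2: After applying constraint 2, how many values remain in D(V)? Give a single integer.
Constraint 1 (W + V = Z) on D(W)={1,2,3,4,5} D(V)={1,2,3,4,5} D(Z)={2,4,5}: W {1,2,3,4,5}->{1,2,3,4}; V {1,2,3,4,5}->{1,2,3,4}
Constraint 2 (W != Z) on D(W)={1,2,3,4} D(Z)={2,4,5}: no change
So after constraint 2: D(V)={1,2,3,4}, size = 4

Answer: 4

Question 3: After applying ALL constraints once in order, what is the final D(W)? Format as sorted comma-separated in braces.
Answer: {1,2,3,4}

Derivation:
Constraint 1 (W + V = Z) on D(W)={1,2,3,4,5} D(V)={1,2,3,4,5} D(Z)={2,4,5}: W {1,2,3,4,5}->{1,2,3,4}; V {1,2,3,4,5}->{1,2,3,4}
Constraint 2 (W != Z) on D(W)={1,2,3,4} D(Z)={2,4,5}: no change
Constraint 3 (W + V = Z) on D(W)={1,2,3,4} D(V)={1,2,3,4} D(Z)={2,4,5}: no change
Constraint 4 (W < Z) on D(W)={1,2,3,4} D(Z)={2,4,5}: no change
So after all 4 constraints: D(W) = {1,2,3,4}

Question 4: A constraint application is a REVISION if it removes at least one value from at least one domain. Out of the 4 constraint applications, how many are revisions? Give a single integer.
Answer: 1

Derivation:
Constraint 1 (W + V = Z) on D(W)={1,2,3,4,5} D(V)={1,2,3,4,5} D(Z)={2,4,5}: W {1,2,3,4,5}->{1,2,3,4}; V {1,2,3,4,5}->{1,2,3,4} => REVISION
Constraint 2 (W != Z) on D(W)={1,2,3,4} D(Z)={2,4,5}: no change => not a revision
Constraint 3 (W + V = Z) on D(W)={1,2,3,4} D(V)={1,2,3,4} D(Z)={2,4,5}: no change => not a revision
Constraint 4 (W < Z) on D(W)={1,2,3,4} D(Z)={2,4,5}: no change => not a revision
Total revisions = 1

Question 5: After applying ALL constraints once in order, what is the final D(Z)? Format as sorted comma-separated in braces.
Constraint 1 (W + V = Z) on D(W)={1,2,3,4,5} D(V)={1,2,3,4,5} D(Z)={2,4,5}: W {1,2,3,4,5}->{1,2,3,4}; V {1,2,3,4,5}->{1,2,3,4}
Constraint 2 (W != Z) on D(W)={1,2,3,4} D(Z)={2,4,5}: no change
Constraint 3 (W + V = Z) on D(W)={1,2,3,4} D(V)={1,2,3,4} D(Z)={2,4,5}: no change
Constraint 4 (W < Z) on D(W)={1,2,3,4} D(Z)={2,4,5}: no change
So after all 4 constraints: D(Z) = {2,4,5}

Answer: {2,4,5}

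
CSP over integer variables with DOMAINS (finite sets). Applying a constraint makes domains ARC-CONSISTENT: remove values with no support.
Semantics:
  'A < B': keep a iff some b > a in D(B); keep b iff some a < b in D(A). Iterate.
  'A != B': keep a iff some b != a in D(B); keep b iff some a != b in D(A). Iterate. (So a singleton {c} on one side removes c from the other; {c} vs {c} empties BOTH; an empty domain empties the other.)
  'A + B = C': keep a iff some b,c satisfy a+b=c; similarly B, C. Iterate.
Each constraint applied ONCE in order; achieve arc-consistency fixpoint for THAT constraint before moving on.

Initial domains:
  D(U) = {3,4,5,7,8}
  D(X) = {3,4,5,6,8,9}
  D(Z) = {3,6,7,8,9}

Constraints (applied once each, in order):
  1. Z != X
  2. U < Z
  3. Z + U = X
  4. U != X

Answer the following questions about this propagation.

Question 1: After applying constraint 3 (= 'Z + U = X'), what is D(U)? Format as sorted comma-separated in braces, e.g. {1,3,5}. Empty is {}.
Answer: {3}

Derivation:
Constraint 1 (Z != X) on D(Z)={3,6,7,8,9} D(X)={3,4,5,6,8,9}: no change
Constraint 2 (U < Z) on D(U)={3,4,5,7,8} D(Z)={3,6,7,8,9}: Z {3,6,7,8,9}->{6,7,8,9}
Constraint 3 (Z + U = X) on D(Z)={6,7,8,9} D(U)={3,4,5,7,8} D(X)={3,4,5,6,8,9}: Z {6,7,8,9}->{6}; U {3,4,5,7,8}->{3}; X {3,4,5,6,8,9}->{9}
So after constraint 3: D(U) = {3}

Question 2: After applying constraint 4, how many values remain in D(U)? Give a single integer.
Constraint 1 (Z != X) on D(Z)={3,6,7,8,9} D(X)={3,4,5,6,8,9}: no change
Constraint 2 (U < Z) on D(U)={3,4,5,7,8} D(Z)={3,6,7,8,9}: Z {3,6,7,8,9}->{6,7,8,9}
Constraint 3 (Z + U = X) on D(Z)={6,7,8,9} D(U)={3,4,5,7,8} D(X)={3,4,5,6,8,9}: Z {6,7,8,9}->{6}; U {3,4,5,7,8}->{3}; X {3,4,5,6,8,9}->{9}
Constraint 4 (U != X) on D(U)={3} D(X)={9}: no change
So after constraint 4: D(U)={3}, size = 1

Answer: 1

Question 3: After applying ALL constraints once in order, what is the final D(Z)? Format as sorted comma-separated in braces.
Constraint 1 (Z != X) on D(Z)={3,6,7,8,9} D(X)={3,4,5,6,8,9}: no change
Constraint 2 (U < Z) on D(U)={3,4,5,7,8} D(Z)={3,6,7,8,9}: Z {3,6,7,8,9}->{6,7,8,9}
Constraint 3 (Z + U = X) on D(Z)={6,7,8,9} D(U)={3,4,5,7,8} D(X)={3,4,5,6,8,9}: Z {6,7,8,9}->{6}; U {3,4,5,7,8}->{3}; X {3,4,5,6,8,9}->{9}
Constraint 4 (U != X) on D(U)={3} D(X)={9}: no change
So after all 4 constraints: D(Z) = {6}

Answer: {6}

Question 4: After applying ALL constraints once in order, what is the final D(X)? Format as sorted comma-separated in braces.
Constraint 1 (Z != X) on D(Z)={3,6,7,8,9} D(X)={3,4,5,6,8,9}: no change
Constraint 2 (U < Z) on D(U)={3,4,5,7,8} D(Z)={3,6,7,8,9}: Z {3,6,7,8,9}->{6,7,8,9}
Constraint 3 (Z + U = X) on D(Z)={6,7,8,9} D(U)={3,4,5,7,8} D(X)={3,4,5,6,8,9}: Z {6,7,8,9}->{6}; U {3,4,5,7,8}->{3}; X {3,4,5,6,8,9}->{9}
Constraint 4 (U != X) on D(U)={3} D(X)={9}: no change
So after all 4 constraints: D(X) = {9}

Answer: {9}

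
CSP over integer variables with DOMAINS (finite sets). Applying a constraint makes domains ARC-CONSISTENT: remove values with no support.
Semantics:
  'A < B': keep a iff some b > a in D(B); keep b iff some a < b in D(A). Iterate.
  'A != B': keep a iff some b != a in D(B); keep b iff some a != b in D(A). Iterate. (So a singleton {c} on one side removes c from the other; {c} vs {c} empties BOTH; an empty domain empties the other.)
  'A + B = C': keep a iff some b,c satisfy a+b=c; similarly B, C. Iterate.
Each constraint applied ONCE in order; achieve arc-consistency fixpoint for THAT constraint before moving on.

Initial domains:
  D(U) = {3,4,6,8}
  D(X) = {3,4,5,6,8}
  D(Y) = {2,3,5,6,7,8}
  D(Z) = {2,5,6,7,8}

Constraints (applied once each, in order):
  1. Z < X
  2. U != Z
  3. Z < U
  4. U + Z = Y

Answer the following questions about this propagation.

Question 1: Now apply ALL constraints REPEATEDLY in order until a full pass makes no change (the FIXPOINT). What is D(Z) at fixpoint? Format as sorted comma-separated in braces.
Answer: {2,5}

Derivation:
pass 0 (initial): D(Z)={2,5,6,7,8}
pass 1: U {3,4,6,8}->{3,4,6}; Y {2,3,5,6,7,8}->{5,6,8}; Z {2,5,6,7,8}->{2,5}
pass 2: no change
Fixpoint after 2 passes: D(Z) = {2,5}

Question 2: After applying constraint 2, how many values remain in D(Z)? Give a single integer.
Answer: 4

Derivation:
Constraint 1 (Z < X) on D(Z)={2,5,6,7,8} D(X)={3,4,5,6,8}: Z {2,5,6,7,8}->{2,5,6,7}
Constraint 2 (U != Z) on D(U)={3,4,6,8} D(Z)={2,5,6,7}: no change
So after constraint 2: D(Z)={2,5,6,7}, size = 4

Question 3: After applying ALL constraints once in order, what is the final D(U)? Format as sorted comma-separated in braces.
Answer: {3,4,6}

Derivation:
Constraint 1 (Z < X) on D(Z)={2,5,6,7,8} D(X)={3,4,5,6,8}: Z {2,5,6,7,8}->{2,5,6,7}
Constraint 2 (U != Z) on D(U)={3,4,6,8} D(Z)={2,5,6,7}: no change
Constraint 3 (Z < U) on D(Z)={2,5,6,7} D(U)={3,4,6,8}: no change
Constraint 4 (U + Z = Y) on D(U)={3,4,6,8} D(Z)={2,5,6,7} D(Y)={2,3,5,6,7,8}: U {3,4,6,8}->{3,4,6}; Z {2,5,6,7}->{2,5}; Y {2,3,5,6,7,8}->{5,6,8}
So after all 4 constraints: D(U) = {3,4,6}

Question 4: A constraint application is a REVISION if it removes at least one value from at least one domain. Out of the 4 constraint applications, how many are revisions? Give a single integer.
Answer: 2

Derivation:
Constraint 1 (Z < X) on D(Z)={2,5,6,7,8} D(X)={3,4,5,6,8}: Z {2,5,6,7,8}->{2,5,6,7} => REVISION
Constraint 2 (U != Z) on D(U)={3,4,6,8} D(Z)={2,5,6,7}: no change => not a revision
Constraint 3 (Z < U) on D(Z)={2,5,6,7} D(U)={3,4,6,8}: no change => not a revision
Constraint 4 (U + Z = Y) on D(U)={3,4,6,8} D(Z)={2,5,6,7} D(Y)={2,3,5,6,7,8}: U {3,4,6,8}->{3,4,6}; Z {2,5,6,7}->{2,5}; Y {2,3,5,6,7,8}->{5,6,8} => REVISION
Total revisions = 2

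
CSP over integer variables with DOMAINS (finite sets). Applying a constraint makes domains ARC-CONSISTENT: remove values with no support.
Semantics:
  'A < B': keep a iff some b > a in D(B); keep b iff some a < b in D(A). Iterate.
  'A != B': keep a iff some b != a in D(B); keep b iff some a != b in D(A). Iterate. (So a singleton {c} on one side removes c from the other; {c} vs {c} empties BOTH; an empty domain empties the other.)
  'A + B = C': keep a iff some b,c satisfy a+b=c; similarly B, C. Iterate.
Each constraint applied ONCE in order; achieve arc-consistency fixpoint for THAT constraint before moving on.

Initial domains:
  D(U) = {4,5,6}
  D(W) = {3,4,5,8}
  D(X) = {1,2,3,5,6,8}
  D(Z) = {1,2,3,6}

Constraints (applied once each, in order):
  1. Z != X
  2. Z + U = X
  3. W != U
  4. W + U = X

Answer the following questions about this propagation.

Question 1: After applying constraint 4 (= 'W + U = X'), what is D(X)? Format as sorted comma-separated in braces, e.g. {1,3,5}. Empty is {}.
Constraint 1 (Z != X) on D(Z)={1,2,3,6} D(X)={1,2,3,5,6,8}: no change
Constraint 2 (Z + U = X) on D(Z)={1,2,3,6} D(U)={4,5,6} D(X)={1,2,3,5,6,8}: Z {1,2,3,6}->{1,2,3}; X {1,2,3,5,6,8}->{5,6,8}
Constraint 3 (W != U) on D(W)={3,4,5,8} D(U)={4,5,6}: no change
Constraint 4 (W + U = X) on D(W)={3,4,5,8} D(U)={4,5,6} D(X)={5,6,8}: W {3,4,5,8}->{3,4}; U {4,5,6}->{4,5}; X {5,6,8}->{8}
So after constraint 4: D(X) = {8}

Answer: {8}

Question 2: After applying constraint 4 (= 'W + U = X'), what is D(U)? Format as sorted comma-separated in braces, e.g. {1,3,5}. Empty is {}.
Constraint 1 (Z != X) on D(Z)={1,2,3,6} D(X)={1,2,3,5,6,8}: no change
Constraint 2 (Z + U = X) on D(Z)={1,2,3,6} D(U)={4,5,6} D(X)={1,2,3,5,6,8}: Z {1,2,3,6}->{1,2,3}; X {1,2,3,5,6,8}->{5,6,8}
Constraint 3 (W != U) on D(W)={3,4,5,8} D(U)={4,5,6}: no change
Constraint 4 (W + U = X) on D(W)={3,4,5,8} D(U)={4,5,6} D(X)={5,6,8}: W {3,4,5,8}->{3,4}; U {4,5,6}->{4,5}; X {5,6,8}->{8}
So after constraint 4: D(U) = {4,5}

Answer: {4,5}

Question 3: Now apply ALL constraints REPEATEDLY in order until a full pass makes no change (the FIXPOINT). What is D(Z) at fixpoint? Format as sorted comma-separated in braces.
Answer: {3}

Derivation:
pass 0 (initial): D(Z)={1,2,3,6}
pass 1: U {4,5,6}->{4,5}; W {3,4,5,8}->{3,4}; X {1,2,3,5,6,8}->{8}; Z {1,2,3,6}->{1,2,3}
pass 2: U {4,5}->{5}; W {3,4}->{3}; Z {1,2,3}->{3}
pass 3: no change
Fixpoint after 3 passes: D(Z) = {3}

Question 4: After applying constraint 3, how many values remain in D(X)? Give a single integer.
Answer: 3

Derivation:
Constraint 1 (Z != X) on D(Z)={1,2,3,6} D(X)={1,2,3,5,6,8}: no change
Constraint 2 (Z + U = X) on D(Z)={1,2,3,6} D(U)={4,5,6} D(X)={1,2,3,5,6,8}: Z {1,2,3,6}->{1,2,3}; X {1,2,3,5,6,8}->{5,6,8}
Constraint 3 (W != U) on D(W)={3,4,5,8} D(U)={4,5,6}: no change
So after constraint 3: D(X)={5,6,8}, size = 3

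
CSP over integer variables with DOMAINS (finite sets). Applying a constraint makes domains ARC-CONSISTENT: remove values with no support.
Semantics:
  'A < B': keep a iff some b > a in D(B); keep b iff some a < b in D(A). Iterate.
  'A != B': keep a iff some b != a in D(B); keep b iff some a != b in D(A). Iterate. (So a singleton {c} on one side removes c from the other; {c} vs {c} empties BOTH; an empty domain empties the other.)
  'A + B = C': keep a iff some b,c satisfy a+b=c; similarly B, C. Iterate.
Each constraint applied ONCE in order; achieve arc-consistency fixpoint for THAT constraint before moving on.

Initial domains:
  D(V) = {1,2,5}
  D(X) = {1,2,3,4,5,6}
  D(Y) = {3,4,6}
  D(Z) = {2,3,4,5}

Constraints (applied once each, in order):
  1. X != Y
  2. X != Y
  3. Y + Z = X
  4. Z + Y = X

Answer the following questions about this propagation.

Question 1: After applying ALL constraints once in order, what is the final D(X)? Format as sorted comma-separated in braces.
Constraint 1 (X != Y) on D(X)={1,2,3,4,5,6} D(Y)={3,4,6}: no change
Constraint 2 (X != Y) on D(X)={1,2,3,4,5,6} D(Y)={3,4,6}: no change
Constraint 3 (Y + Z = X) on D(Y)={3,4,6} D(Z)={2,3,4,5} D(X)={1,2,3,4,5,6}: Y {3,4,6}->{3,4}; Z {2,3,4,5}->{2,3}; X {1,2,3,4,5,6}->{5,6}
Constraint 4 (Z + Y = X) on D(Z)={2,3} D(Y)={3,4} D(X)={5,6}: no change
So after all 4 constraints: D(X) = {5,6}

Answer: {5,6}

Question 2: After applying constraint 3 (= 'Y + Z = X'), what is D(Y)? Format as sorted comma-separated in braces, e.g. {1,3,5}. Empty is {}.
Answer: {3,4}

Derivation:
Constraint 1 (X != Y) on D(X)={1,2,3,4,5,6} D(Y)={3,4,6}: no change
Constraint 2 (X != Y) on D(X)={1,2,3,4,5,6} D(Y)={3,4,6}: no change
Constraint 3 (Y + Z = X) on D(Y)={3,4,6} D(Z)={2,3,4,5} D(X)={1,2,3,4,5,6}: Y {3,4,6}->{3,4}; Z {2,3,4,5}->{2,3}; X {1,2,3,4,5,6}->{5,6}
So after constraint 3: D(Y) = {3,4}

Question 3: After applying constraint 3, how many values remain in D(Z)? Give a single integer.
Constraint 1 (X != Y) on D(X)={1,2,3,4,5,6} D(Y)={3,4,6}: no change
Constraint 2 (X != Y) on D(X)={1,2,3,4,5,6} D(Y)={3,4,6}: no change
Constraint 3 (Y + Z = X) on D(Y)={3,4,6} D(Z)={2,3,4,5} D(X)={1,2,3,4,5,6}: Y {3,4,6}->{3,4}; Z {2,3,4,5}->{2,3}; X {1,2,3,4,5,6}->{5,6}
So after constraint 3: D(Z)={2,3}, size = 2

Answer: 2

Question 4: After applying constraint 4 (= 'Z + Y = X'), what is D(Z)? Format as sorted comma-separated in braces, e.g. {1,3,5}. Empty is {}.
Constraint 1 (X != Y) on D(X)={1,2,3,4,5,6} D(Y)={3,4,6}: no change
Constraint 2 (X != Y) on D(X)={1,2,3,4,5,6} D(Y)={3,4,6}: no change
Constraint 3 (Y + Z = X) on D(Y)={3,4,6} D(Z)={2,3,4,5} D(X)={1,2,3,4,5,6}: Y {3,4,6}->{3,4}; Z {2,3,4,5}->{2,3}; X {1,2,3,4,5,6}->{5,6}
Constraint 4 (Z + Y = X) on D(Z)={2,3} D(Y)={3,4} D(X)={5,6}: no change
So after constraint 4: D(Z) = {2,3}

Answer: {2,3}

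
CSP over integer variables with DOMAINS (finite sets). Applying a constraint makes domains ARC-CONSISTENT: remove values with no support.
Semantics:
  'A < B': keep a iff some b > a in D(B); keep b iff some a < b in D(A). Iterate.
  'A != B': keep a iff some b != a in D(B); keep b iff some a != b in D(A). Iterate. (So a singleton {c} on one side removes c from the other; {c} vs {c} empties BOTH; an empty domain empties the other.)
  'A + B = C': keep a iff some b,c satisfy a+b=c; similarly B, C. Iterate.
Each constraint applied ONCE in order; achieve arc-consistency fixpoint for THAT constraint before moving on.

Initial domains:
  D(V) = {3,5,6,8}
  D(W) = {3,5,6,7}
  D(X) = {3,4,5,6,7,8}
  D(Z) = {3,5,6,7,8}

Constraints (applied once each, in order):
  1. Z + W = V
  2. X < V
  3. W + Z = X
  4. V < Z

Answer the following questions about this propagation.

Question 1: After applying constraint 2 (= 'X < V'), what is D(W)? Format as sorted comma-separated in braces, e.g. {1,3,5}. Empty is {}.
Answer: {3,5}

Derivation:
Constraint 1 (Z + W = V) on D(Z)={3,5,6,7,8} D(W)={3,5,6,7} D(V)={3,5,6,8}: Z {3,5,6,7,8}->{3,5}; W {3,5,6,7}->{3,5}; V {3,5,6,8}->{6,8}
Constraint 2 (X < V) on D(X)={3,4,5,6,7,8} D(V)={6,8}: X {3,4,5,6,7,8}->{3,4,5,6,7}
So after constraint 2: D(W) = {3,5}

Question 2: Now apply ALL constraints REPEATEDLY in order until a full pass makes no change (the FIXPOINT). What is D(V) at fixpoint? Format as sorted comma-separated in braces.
Answer: {}

Derivation:
pass 0 (initial): D(V)={3,5,6,8}
pass 1: V {3,5,6,8}->{}; W {3,5,6,7}->{3}; X {3,4,5,6,7,8}->{6}; Z {3,5,6,7,8}->{}
pass 2: W {3}->{}; X {6}->{}
pass 3: no change
Fixpoint after 3 passes: D(V) = {}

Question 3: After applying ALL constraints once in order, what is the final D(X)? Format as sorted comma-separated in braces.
Answer: {6}

Derivation:
Constraint 1 (Z + W = V) on D(Z)={3,5,6,7,8} D(W)={3,5,6,7} D(V)={3,5,6,8}: Z {3,5,6,7,8}->{3,5}; W {3,5,6,7}->{3,5}; V {3,5,6,8}->{6,8}
Constraint 2 (X < V) on D(X)={3,4,5,6,7,8} D(V)={6,8}: X {3,4,5,6,7,8}->{3,4,5,6,7}
Constraint 3 (W + Z = X) on D(W)={3,5} D(Z)={3,5} D(X)={3,4,5,6,7}: W {3,5}->{3}; Z {3,5}->{3}; X {3,4,5,6,7}->{6}
Constraint 4 (V < Z) on D(V)={6,8} D(Z)={3}: V {6,8}->{}; Z {3}->{}
So after all 4 constraints: D(X) = {6}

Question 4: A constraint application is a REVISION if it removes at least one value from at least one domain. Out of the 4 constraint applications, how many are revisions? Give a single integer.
Constraint 1 (Z + W = V) on D(Z)={3,5,6,7,8} D(W)={3,5,6,7} D(V)={3,5,6,8}: Z {3,5,6,7,8}->{3,5}; W {3,5,6,7}->{3,5}; V {3,5,6,8}->{6,8} => REVISION
Constraint 2 (X < V) on D(X)={3,4,5,6,7,8} D(V)={6,8}: X {3,4,5,6,7,8}->{3,4,5,6,7} => REVISION
Constraint 3 (W + Z = X) on D(W)={3,5} D(Z)={3,5} D(X)={3,4,5,6,7}: W {3,5}->{3}; Z {3,5}->{3}; X {3,4,5,6,7}->{6} => REVISION
Constraint 4 (V < Z) on D(V)={6,8} D(Z)={3}: V {6,8}->{}; Z {3}->{} => REVISION
Total revisions = 4

Answer: 4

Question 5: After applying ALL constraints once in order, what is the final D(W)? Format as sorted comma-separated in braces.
Answer: {3}

Derivation:
Constraint 1 (Z + W = V) on D(Z)={3,5,6,7,8} D(W)={3,5,6,7} D(V)={3,5,6,8}: Z {3,5,6,7,8}->{3,5}; W {3,5,6,7}->{3,5}; V {3,5,6,8}->{6,8}
Constraint 2 (X < V) on D(X)={3,4,5,6,7,8} D(V)={6,8}: X {3,4,5,6,7,8}->{3,4,5,6,7}
Constraint 3 (W + Z = X) on D(W)={3,5} D(Z)={3,5} D(X)={3,4,5,6,7}: W {3,5}->{3}; Z {3,5}->{3}; X {3,4,5,6,7}->{6}
Constraint 4 (V < Z) on D(V)={6,8} D(Z)={3}: V {6,8}->{}; Z {3}->{}
So after all 4 constraints: D(W) = {3}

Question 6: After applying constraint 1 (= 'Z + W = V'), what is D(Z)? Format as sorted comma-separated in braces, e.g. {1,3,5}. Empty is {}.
Constraint 1 (Z + W = V) on D(Z)={3,5,6,7,8} D(W)={3,5,6,7} D(V)={3,5,6,8}: Z {3,5,6,7,8}->{3,5}; W {3,5,6,7}->{3,5}; V {3,5,6,8}->{6,8}
So after constraint 1: D(Z) = {3,5}

Answer: {3,5}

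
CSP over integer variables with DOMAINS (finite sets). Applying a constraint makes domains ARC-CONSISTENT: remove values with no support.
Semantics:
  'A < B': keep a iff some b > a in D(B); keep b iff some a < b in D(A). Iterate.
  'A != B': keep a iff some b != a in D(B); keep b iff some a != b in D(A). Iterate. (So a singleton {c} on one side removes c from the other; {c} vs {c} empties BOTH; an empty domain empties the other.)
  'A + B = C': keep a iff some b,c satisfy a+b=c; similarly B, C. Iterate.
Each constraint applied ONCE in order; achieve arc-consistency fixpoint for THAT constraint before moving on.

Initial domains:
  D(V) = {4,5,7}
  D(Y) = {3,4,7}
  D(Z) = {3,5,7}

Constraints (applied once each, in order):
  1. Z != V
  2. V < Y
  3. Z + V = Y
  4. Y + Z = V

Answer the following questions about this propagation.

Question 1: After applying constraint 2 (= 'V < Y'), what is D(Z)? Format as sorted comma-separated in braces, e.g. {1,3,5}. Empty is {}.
Answer: {3,5,7}

Derivation:
Constraint 1 (Z != V) on D(Z)={3,5,7} D(V)={4,5,7}: no change
Constraint 2 (V < Y) on D(V)={4,5,7} D(Y)={3,4,7}: V {4,5,7}->{4,5}; Y {3,4,7}->{7}
So after constraint 2: D(Z) = {3,5,7}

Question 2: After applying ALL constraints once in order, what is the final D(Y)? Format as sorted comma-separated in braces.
Constraint 1 (Z != V) on D(Z)={3,5,7} D(V)={4,5,7}: no change
Constraint 2 (V < Y) on D(V)={4,5,7} D(Y)={3,4,7}: V {4,5,7}->{4,5}; Y {3,4,7}->{7}
Constraint 3 (Z + V = Y) on D(Z)={3,5,7} D(V)={4,5} D(Y)={7}: Z {3,5,7}->{3}; V {4,5}->{4}
Constraint 4 (Y + Z = V) on D(Y)={7} D(Z)={3} D(V)={4}: Y {7}->{}; Z {3}->{}; V {4}->{}
So after all 4 constraints: D(Y) = {}

Answer: {}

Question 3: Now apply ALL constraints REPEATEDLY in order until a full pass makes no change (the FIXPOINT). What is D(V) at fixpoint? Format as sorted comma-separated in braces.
Answer: {}

Derivation:
pass 0 (initial): D(V)={4,5,7}
pass 1: V {4,5,7}->{}; Y {3,4,7}->{}; Z {3,5,7}->{}
pass 2: no change
Fixpoint after 2 passes: D(V) = {}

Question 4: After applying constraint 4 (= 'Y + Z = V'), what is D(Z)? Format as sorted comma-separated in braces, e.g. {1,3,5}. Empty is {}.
Constraint 1 (Z != V) on D(Z)={3,5,7} D(V)={4,5,7}: no change
Constraint 2 (V < Y) on D(V)={4,5,7} D(Y)={3,4,7}: V {4,5,7}->{4,5}; Y {3,4,7}->{7}
Constraint 3 (Z + V = Y) on D(Z)={3,5,7} D(V)={4,5} D(Y)={7}: Z {3,5,7}->{3}; V {4,5}->{4}
Constraint 4 (Y + Z = V) on D(Y)={7} D(Z)={3} D(V)={4}: Y {7}->{}; Z {3}->{}; V {4}->{}
So after constraint 4: D(Z) = {}

Answer: {}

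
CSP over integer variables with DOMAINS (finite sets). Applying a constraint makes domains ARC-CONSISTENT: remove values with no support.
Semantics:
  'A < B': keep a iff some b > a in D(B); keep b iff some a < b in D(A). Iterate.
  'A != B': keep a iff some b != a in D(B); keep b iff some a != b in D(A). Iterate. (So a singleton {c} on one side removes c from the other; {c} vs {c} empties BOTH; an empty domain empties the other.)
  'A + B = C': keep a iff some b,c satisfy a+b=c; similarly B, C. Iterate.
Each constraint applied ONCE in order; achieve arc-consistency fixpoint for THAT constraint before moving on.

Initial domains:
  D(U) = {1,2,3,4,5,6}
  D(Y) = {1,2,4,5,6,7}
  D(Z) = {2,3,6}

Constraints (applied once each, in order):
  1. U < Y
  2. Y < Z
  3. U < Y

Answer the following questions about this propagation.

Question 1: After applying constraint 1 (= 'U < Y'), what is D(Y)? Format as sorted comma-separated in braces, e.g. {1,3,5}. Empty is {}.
Answer: {2,4,5,6,7}

Derivation:
Constraint 1 (U < Y) on D(U)={1,2,3,4,5,6} D(Y)={1,2,4,5,6,7}: Y {1,2,4,5,6,7}->{2,4,5,6,7}
So after constraint 1: D(Y) = {2,4,5,6,7}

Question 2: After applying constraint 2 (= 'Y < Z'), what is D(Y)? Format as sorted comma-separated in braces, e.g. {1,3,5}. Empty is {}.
Constraint 1 (U < Y) on D(U)={1,2,3,4,5,6} D(Y)={1,2,4,5,6,7}: Y {1,2,4,5,6,7}->{2,4,5,6,7}
Constraint 2 (Y < Z) on D(Y)={2,4,5,6,7} D(Z)={2,3,6}: Y {2,4,5,6,7}->{2,4,5}; Z {2,3,6}->{3,6}
So after constraint 2: D(Y) = {2,4,5}

Answer: {2,4,5}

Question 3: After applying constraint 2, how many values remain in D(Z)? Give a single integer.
Answer: 2

Derivation:
Constraint 1 (U < Y) on D(U)={1,2,3,4,5,6} D(Y)={1,2,4,5,6,7}: Y {1,2,4,5,6,7}->{2,4,5,6,7}
Constraint 2 (Y < Z) on D(Y)={2,4,5,6,7} D(Z)={2,3,6}: Y {2,4,5,6,7}->{2,4,5}; Z {2,3,6}->{3,6}
So after constraint 2: D(Z)={3,6}, size = 2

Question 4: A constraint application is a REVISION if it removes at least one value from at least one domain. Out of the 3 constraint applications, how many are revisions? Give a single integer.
Answer: 3

Derivation:
Constraint 1 (U < Y) on D(U)={1,2,3,4,5,6} D(Y)={1,2,4,5,6,7}: Y {1,2,4,5,6,7}->{2,4,5,6,7} => REVISION
Constraint 2 (Y < Z) on D(Y)={2,4,5,6,7} D(Z)={2,3,6}: Y {2,4,5,6,7}->{2,4,5}; Z {2,3,6}->{3,6} => REVISION
Constraint 3 (U < Y) on D(U)={1,2,3,4,5,6} D(Y)={2,4,5}: U {1,2,3,4,5,6}->{1,2,3,4} => REVISION
Total revisions = 3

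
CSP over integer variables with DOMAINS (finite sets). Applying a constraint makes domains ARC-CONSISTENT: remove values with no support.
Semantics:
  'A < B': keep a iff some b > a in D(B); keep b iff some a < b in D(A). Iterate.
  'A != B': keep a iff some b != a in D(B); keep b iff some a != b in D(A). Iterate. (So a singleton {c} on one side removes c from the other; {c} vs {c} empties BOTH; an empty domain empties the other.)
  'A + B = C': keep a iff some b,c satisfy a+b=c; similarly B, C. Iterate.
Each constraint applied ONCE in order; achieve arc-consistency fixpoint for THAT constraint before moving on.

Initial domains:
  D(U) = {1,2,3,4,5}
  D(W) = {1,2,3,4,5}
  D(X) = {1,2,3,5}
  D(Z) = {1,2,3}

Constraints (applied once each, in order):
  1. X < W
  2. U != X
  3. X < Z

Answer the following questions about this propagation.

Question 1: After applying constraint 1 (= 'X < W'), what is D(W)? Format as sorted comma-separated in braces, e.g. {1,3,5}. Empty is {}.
Answer: {2,3,4,5}

Derivation:
Constraint 1 (X < W) on D(X)={1,2,3,5} D(W)={1,2,3,4,5}: X {1,2,3,5}->{1,2,3}; W {1,2,3,4,5}->{2,3,4,5}
So after constraint 1: D(W) = {2,3,4,5}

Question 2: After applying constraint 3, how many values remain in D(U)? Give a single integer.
Constraint 1 (X < W) on D(X)={1,2,3,5} D(W)={1,2,3,4,5}: X {1,2,3,5}->{1,2,3}; W {1,2,3,4,5}->{2,3,4,5}
Constraint 2 (U != X) on D(U)={1,2,3,4,5} D(X)={1,2,3}: no change
Constraint 3 (X < Z) on D(X)={1,2,3} D(Z)={1,2,3}: X {1,2,3}->{1,2}; Z {1,2,3}->{2,3}
So after constraint 3: D(U)={1,2,3,4,5}, size = 5

Answer: 5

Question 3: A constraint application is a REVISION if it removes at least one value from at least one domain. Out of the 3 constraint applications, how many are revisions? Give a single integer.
Answer: 2

Derivation:
Constraint 1 (X < W) on D(X)={1,2,3,5} D(W)={1,2,3,4,5}: X {1,2,3,5}->{1,2,3}; W {1,2,3,4,5}->{2,3,4,5} => REVISION
Constraint 2 (U != X) on D(U)={1,2,3,4,5} D(X)={1,2,3}: no change => not a revision
Constraint 3 (X < Z) on D(X)={1,2,3} D(Z)={1,2,3}: X {1,2,3}->{1,2}; Z {1,2,3}->{2,3} => REVISION
Total revisions = 2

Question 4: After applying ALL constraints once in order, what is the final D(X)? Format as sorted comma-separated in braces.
Answer: {1,2}

Derivation:
Constraint 1 (X < W) on D(X)={1,2,3,5} D(W)={1,2,3,4,5}: X {1,2,3,5}->{1,2,3}; W {1,2,3,4,5}->{2,3,4,5}
Constraint 2 (U != X) on D(U)={1,2,3,4,5} D(X)={1,2,3}: no change
Constraint 3 (X < Z) on D(X)={1,2,3} D(Z)={1,2,3}: X {1,2,3}->{1,2}; Z {1,2,3}->{2,3}
So after all 3 constraints: D(X) = {1,2}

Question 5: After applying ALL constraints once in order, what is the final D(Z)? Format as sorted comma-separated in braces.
Answer: {2,3}

Derivation:
Constraint 1 (X < W) on D(X)={1,2,3,5} D(W)={1,2,3,4,5}: X {1,2,3,5}->{1,2,3}; W {1,2,3,4,5}->{2,3,4,5}
Constraint 2 (U != X) on D(U)={1,2,3,4,5} D(X)={1,2,3}: no change
Constraint 3 (X < Z) on D(X)={1,2,3} D(Z)={1,2,3}: X {1,2,3}->{1,2}; Z {1,2,3}->{2,3}
So after all 3 constraints: D(Z) = {2,3}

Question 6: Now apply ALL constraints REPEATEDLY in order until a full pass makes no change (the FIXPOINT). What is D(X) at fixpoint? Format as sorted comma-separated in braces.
Answer: {1,2}

Derivation:
pass 0 (initial): D(X)={1,2,3,5}
pass 1: W {1,2,3,4,5}->{2,3,4,5}; X {1,2,3,5}->{1,2}; Z {1,2,3}->{2,3}
pass 2: no change
Fixpoint after 2 passes: D(X) = {1,2}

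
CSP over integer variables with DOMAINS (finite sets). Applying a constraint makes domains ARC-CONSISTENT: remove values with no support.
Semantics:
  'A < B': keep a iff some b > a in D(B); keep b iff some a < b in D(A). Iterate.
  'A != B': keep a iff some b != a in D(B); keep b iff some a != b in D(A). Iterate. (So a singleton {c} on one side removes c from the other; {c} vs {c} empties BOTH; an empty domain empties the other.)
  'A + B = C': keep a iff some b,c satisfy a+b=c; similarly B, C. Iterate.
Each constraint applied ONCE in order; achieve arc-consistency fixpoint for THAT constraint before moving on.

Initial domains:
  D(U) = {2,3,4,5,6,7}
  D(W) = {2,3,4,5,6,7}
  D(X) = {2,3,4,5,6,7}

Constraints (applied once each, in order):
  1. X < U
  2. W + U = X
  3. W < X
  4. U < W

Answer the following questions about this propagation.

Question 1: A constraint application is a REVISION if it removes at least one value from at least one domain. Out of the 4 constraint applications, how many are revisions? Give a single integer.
Answer: 3

Derivation:
Constraint 1 (X < U) on D(X)={2,3,4,5,6,7} D(U)={2,3,4,5,6,7}: X {2,3,4,5,6,7}->{2,3,4,5,6}; U {2,3,4,5,6,7}->{3,4,5,6,7} => REVISION
Constraint 2 (W + U = X) on D(W)={2,3,4,5,6,7} D(U)={3,4,5,6,7} D(X)={2,3,4,5,6}: W {2,3,4,5,6,7}->{2,3}; U {3,4,5,6,7}->{3,4}; X {2,3,4,5,6}->{5,6} => REVISION
Constraint 3 (W < X) on D(W)={2,3} D(X)={5,6}: no change => not a revision
Constraint 4 (U < W) on D(U)={3,4} D(W)={2,3}: U {3,4}->{}; W {2,3}->{} => REVISION
Total revisions = 3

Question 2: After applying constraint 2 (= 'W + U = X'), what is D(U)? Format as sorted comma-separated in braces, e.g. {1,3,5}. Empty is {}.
Constraint 1 (X < U) on D(X)={2,3,4,5,6,7} D(U)={2,3,4,5,6,7}: X {2,3,4,5,6,7}->{2,3,4,5,6}; U {2,3,4,5,6,7}->{3,4,5,6,7}
Constraint 2 (W + U = X) on D(W)={2,3,4,5,6,7} D(U)={3,4,5,6,7} D(X)={2,3,4,5,6}: W {2,3,4,5,6,7}->{2,3}; U {3,4,5,6,7}->{3,4}; X {2,3,4,5,6}->{5,6}
So after constraint 2: D(U) = {3,4}

Answer: {3,4}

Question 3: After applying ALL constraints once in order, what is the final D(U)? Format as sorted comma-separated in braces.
Constraint 1 (X < U) on D(X)={2,3,4,5,6,7} D(U)={2,3,4,5,6,7}: X {2,3,4,5,6,7}->{2,3,4,5,6}; U {2,3,4,5,6,7}->{3,4,5,6,7}
Constraint 2 (W + U = X) on D(W)={2,3,4,5,6,7} D(U)={3,4,5,6,7} D(X)={2,3,4,5,6}: W {2,3,4,5,6,7}->{2,3}; U {3,4,5,6,7}->{3,4}; X {2,3,4,5,6}->{5,6}
Constraint 3 (W < X) on D(W)={2,3} D(X)={5,6}: no change
Constraint 4 (U < W) on D(U)={3,4} D(W)={2,3}: U {3,4}->{}; W {2,3}->{}
So after all 4 constraints: D(U) = {}

Answer: {}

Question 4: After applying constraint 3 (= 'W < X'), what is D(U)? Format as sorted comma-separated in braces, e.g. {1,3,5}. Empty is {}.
Answer: {3,4}

Derivation:
Constraint 1 (X < U) on D(X)={2,3,4,5,6,7} D(U)={2,3,4,5,6,7}: X {2,3,4,5,6,7}->{2,3,4,5,6}; U {2,3,4,5,6,7}->{3,4,5,6,7}
Constraint 2 (W + U = X) on D(W)={2,3,4,5,6,7} D(U)={3,4,5,6,7} D(X)={2,3,4,5,6}: W {2,3,4,5,6,7}->{2,3}; U {3,4,5,6,7}->{3,4}; X {2,3,4,5,6}->{5,6}
Constraint 3 (W < X) on D(W)={2,3} D(X)={5,6}: no change
So after constraint 3: D(U) = {3,4}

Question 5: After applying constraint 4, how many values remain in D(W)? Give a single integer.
Constraint 1 (X < U) on D(X)={2,3,4,5,6,7} D(U)={2,3,4,5,6,7}: X {2,3,4,5,6,7}->{2,3,4,5,6}; U {2,3,4,5,6,7}->{3,4,5,6,7}
Constraint 2 (W + U = X) on D(W)={2,3,4,5,6,7} D(U)={3,4,5,6,7} D(X)={2,3,4,5,6}: W {2,3,4,5,6,7}->{2,3}; U {3,4,5,6,7}->{3,4}; X {2,3,4,5,6}->{5,6}
Constraint 3 (W < X) on D(W)={2,3} D(X)={5,6}: no change
Constraint 4 (U < W) on D(U)={3,4} D(W)={2,3}: U {3,4}->{}; W {2,3}->{}
So after constraint 4: D(W)={}, size = 0

Answer: 0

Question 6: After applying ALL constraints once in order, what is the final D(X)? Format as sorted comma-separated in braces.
Answer: {5,6}

Derivation:
Constraint 1 (X < U) on D(X)={2,3,4,5,6,7} D(U)={2,3,4,5,6,7}: X {2,3,4,5,6,7}->{2,3,4,5,6}; U {2,3,4,5,6,7}->{3,4,5,6,7}
Constraint 2 (W + U = X) on D(W)={2,3,4,5,6,7} D(U)={3,4,5,6,7} D(X)={2,3,4,5,6}: W {2,3,4,5,6,7}->{2,3}; U {3,4,5,6,7}->{3,4}; X {2,3,4,5,6}->{5,6}
Constraint 3 (W < X) on D(W)={2,3} D(X)={5,6}: no change
Constraint 4 (U < W) on D(U)={3,4} D(W)={2,3}: U {3,4}->{}; W {2,3}->{}
So after all 4 constraints: D(X) = {5,6}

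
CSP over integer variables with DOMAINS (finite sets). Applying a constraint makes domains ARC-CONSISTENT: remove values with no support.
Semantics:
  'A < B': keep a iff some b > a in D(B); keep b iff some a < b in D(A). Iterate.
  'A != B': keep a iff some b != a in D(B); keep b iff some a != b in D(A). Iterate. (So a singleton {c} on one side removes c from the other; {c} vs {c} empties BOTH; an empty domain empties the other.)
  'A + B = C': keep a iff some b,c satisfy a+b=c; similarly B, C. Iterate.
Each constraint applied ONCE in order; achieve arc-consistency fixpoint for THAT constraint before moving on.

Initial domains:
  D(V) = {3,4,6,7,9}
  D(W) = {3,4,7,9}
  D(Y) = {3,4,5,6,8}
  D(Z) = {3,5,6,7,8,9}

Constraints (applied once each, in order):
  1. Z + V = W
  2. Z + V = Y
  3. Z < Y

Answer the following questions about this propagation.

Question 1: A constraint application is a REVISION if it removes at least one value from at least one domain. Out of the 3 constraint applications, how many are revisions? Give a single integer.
Constraint 1 (Z + V = W) on D(Z)={3,5,6,7,8,9} D(V)={3,4,6,7,9} D(W)={3,4,7,9}: Z {3,5,6,7,8,9}->{3,5,6}; V {3,4,6,7,9}->{3,4,6}; W {3,4,7,9}->{7,9} => REVISION
Constraint 2 (Z + V = Y) on D(Z)={3,5,6} D(V)={3,4,6} D(Y)={3,4,5,6,8}: Z {3,5,6}->{3,5}; V {3,4,6}->{3}; Y {3,4,5,6,8}->{6,8} => REVISION
Constraint 3 (Z < Y) on D(Z)={3,5} D(Y)={6,8}: no change => not a revision
Total revisions = 2

Answer: 2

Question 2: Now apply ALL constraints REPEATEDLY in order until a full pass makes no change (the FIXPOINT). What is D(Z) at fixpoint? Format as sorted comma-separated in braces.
Answer: {}

Derivation:
pass 0 (initial): D(Z)={3,5,6,7,8,9}
pass 1: V {3,4,6,7,9}->{3}; W {3,4,7,9}->{7,9}; Y {3,4,5,6,8}->{6,8}; Z {3,5,6,7,8,9}->{3,5}
pass 2: V {3}->{}; W {7,9}->{}; Y {6,8}->{}; Z {3,5}->{}
pass 3: no change
Fixpoint after 3 passes: D(Z) = {}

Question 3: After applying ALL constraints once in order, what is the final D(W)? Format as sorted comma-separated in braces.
Answer: {7,9}

Derivation:
Constraint 1 (Z + V = W) on D(Z)={3,5,6,7,8,9} D(V)={3,4,6,7,9} D(W)={3,4,7,9}: Z {3,5,6,7,8,9}->{3,5,6}; V {3,4,6,7,9}->{3,4,6}; W {3,4,7,9}->{7,9}
Constraint 2 (Z + V = Y) on D(Z)={3,5,6} D(V)={3,4,6} D(Y)={3,4,5,6,8}: Z {3,5,6}->{3,5}; V {3,4,6}->{3}; Y {3,4,5,6,8}->{6,8}
Constraint 3 (Z < Y) on D(Z)={3,5} D(Y)={6,8}: no change
So after all 3 constraints: D(W) = {7,9}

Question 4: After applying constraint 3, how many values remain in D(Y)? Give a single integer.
Answer: 2

Derivation:
Constraint 1 (Z + V = W) on D(Z)={3,5,6,7,8,9} D(V)={3,4,6,7,9} D(W)={3,4,7,9}: Z {3,5,6,7,8,9}->{3,5,6}; V {3,4,6,7,9}->{3,4,6}; W {3,4,7,9}->{7,9}
Constraint 2 (Z + V = Y) on D(Z)={3,5,6} D(V)={3,4,6} D(Y)={3,4,5,6,8}: Z {3,5,6}->{3,5}; V {3,4,6}->{3}; Y {3,4,5,6,8}->{6,8}
Constraint 3 (Z < Y) on D(Z)={3,5} D(Y)={6,8}: no change
So after constraint 3: D(Y)={6,8}, size = 2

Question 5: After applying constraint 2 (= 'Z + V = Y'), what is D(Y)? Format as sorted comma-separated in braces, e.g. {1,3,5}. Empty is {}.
Constraint 1 (Z + V = W) on D(Z)={3,5,6,7,8,9} D(V)={3,4,6,7,9} D(W)={3,4,7,9}: Z {3,5,6,7,8,9}->{3,5,6}; V {3,4,6,7,9}->{3,4,6}; W {3,4,7,9}->{7,9}
Constraint 2 (Z + V = Y) on D(Z)={3,5,6} D(V)={3,4,6} D(Y)={3,4,5,6,8}: Z {3,5,6}->{3,5}; V {3,4,6}->{3}; Y {3,4,5,6,8}->{6,8}
So after constraint 2: D(Y) = {6,8}

Answer: {6,8}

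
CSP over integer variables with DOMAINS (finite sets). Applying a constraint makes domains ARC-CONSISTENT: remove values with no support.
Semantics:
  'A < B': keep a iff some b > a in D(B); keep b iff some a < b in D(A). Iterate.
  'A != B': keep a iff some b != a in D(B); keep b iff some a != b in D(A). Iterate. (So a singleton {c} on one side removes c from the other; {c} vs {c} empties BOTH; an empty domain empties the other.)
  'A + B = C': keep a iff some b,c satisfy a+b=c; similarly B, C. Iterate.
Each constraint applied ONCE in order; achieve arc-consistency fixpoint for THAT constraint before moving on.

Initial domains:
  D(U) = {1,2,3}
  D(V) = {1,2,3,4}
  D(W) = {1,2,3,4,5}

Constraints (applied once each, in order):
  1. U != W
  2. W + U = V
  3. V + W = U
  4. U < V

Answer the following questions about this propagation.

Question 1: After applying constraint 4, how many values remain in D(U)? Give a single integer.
Constraint 1 (U != W) on D(U)={1,2,3} D(W)={1,2,3,4,5}: no change
Constraint 2 (W + U = V) on D(W)={1,2,3,4,5} D(U)={1,2,3} D(V)={1,2,3,4}: W {1,2,3,4,5}->{1,2,3}; V {1,2,3,4}->{2,3,4}
Constraint 3 (V + W = U) on D(V)={2,3,4} D(W)={1,2,3} D(U)={1,2,3}: V {2,3,4}->{2}; W {1,2,3}->{1}; U {1,2,3}->{3}
Constraint 4 (U < V) on D(U)={3} D(V)={2}: U {3}->{}; V {2}->{}
So after constraint 4: D(U)={}, size = 0

Answer: 0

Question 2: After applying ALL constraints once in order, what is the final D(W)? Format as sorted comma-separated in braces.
Constraint 1 (U != W) on D(U)={1,2,3} D(W)={1,2,3,4,5}: no change
Constraint 2 (W + U = V) on D(W)={1,2,3,4,5} D(U)={1,2,3} D(V)={1,2,3,4}: W {1,2,3,4,5}->{1,2,3}; V {1,2,3,4}->{2,3,4}
Constraint 3 (V + W = U) on D(V)={2,3,4} D(W)={1,2,3} D(U)={1,2,3}: V {2,3,4}->{2}; W {1,2,3}->{1}; U {1,2,3}->{3}
Constraint 4 (U < V) on D(U)={3} D(V)={2}: U {3}->{}; V {2}->{}
So after all 4 constraints: D(W) = {1}

Answer: {1}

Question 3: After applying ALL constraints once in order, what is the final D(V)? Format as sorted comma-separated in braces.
Answer: {}

Derivation:
Constraint 1 (U != W) on D(U)={1,2,3} D(W)={1,2,3,4,5}: no change
Constraint 2 (W + U = V) on D(W)={1,2,3,4,5} D(U)={1,2,3} D(V)={1,2,3,4}: W {1,2,3,4,5}->{1,2,3}; V {1,2,3,4}->{2,3,4}
Constraint 3 (V + W = U) on D(V)={2,3,4} D(W)={1,2,3} D(U)={1,2,3}: V {2,3,4}->{2}; W {1,2,3}->{1}; U {1,2,3}->{3}
Constraint 4 (U < V) on D(U)={3} D(V)={2}: U {3}->{}; V {2}->{}
So after all 4 constraints: D(V) = {}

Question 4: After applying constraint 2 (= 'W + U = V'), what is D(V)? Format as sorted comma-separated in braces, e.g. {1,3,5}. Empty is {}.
Constraint 1 (U != W) on D(U)={1,2,3} D(W)={1,2,3,4,5}: no change
Constraint 2 (W + U = V) on D(W)={1,2,3,4,5} D(U)={1,2,3} D(V)={1,2,3,4}: W {1,2,3,4,5}->{1,2,3}; V {1,2,3,4}->{2,3,4}
So after constraint 2: D(V) = {2,3,4}

Answer: {2,3,4}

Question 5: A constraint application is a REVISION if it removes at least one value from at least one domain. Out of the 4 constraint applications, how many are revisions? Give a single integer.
Constraint 1 (U != W) on D(U)={1,2,3} D(W)={1,2,3,4,5}: no change => not a revision
Constraint 2 (W + U = V) on D(W)={1,2,3,4,5} D(U)={1,2,3} D(V)={1,2,3,4}: W {1,2,3,4,5}->{1,2,3}; V {1,2,3,4}->{2,3,4} => REVISION
Constraint 3 (V + W = U) on D(V)={2,3,4} D(W)={1,2,3} D(U)={1,2,3}: V {2,3,4}->{2}; W {1,2,3}->{1}; U {1,2,3}->{3} => REVISION
Constraint 4 (U < V) on D(U)={3} D(V)={2}: U {3}->{}; V {2}->{} => REVISION
Total revisions = 3

Answer: 3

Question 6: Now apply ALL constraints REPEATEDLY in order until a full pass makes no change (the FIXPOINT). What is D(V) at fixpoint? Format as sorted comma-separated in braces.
Answer: {}

Derivation:
pass 0 (initial): D(V)={1,2,3,4}
pass 1: U {1,2,3}->{}; V {1,2,3,4}->{}; W {1,2,3,4,5}->{1}
pass 2: W {1}->{}
pass 3: no change
Fixpoint after 3 passes: D(V) = {}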